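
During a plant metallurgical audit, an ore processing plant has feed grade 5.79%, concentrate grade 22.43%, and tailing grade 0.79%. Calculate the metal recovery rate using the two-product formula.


89.5083%

Using the two-product formula:
R = 100 * c * (f - t) / (f * (c - t))
Numerator = 100 * 22.43 * (5.79 - 0.79)
= 100 * 22.43 * 5.0
= 11215.0
Denominator = 5.79 * (22.43 - 0.79)
= 5.79 * 21.64
= 125.2956
R = 11215.0 / 125.2956
= 89.5083%


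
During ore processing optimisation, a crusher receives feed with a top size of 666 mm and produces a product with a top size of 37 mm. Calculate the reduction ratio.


Reduction ratio = feed size / product size
= 666 / 37
= 18.0

18.0


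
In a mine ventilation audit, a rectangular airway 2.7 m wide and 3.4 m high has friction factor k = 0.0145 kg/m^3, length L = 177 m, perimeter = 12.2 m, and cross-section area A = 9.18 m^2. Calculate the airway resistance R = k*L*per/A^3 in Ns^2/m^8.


Compute the numerator:
k * L * per = 0.0145 * 177 * 12.2
= 31.3113
Compute the denominator:
A^3 = 9.18^3 = 773.620632
Resistance:
R = 31.3113 / 773.620632
= 0.0405 Ns^2/m^8

0.0405 Ns^2/m^8


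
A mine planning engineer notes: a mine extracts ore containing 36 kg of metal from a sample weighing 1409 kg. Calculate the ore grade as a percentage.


Ore grade = (metal mass / ore mass) * 100
= (36 / 1409) * 100
= 0.02555003549 * 100
= 2.555%

2.555%


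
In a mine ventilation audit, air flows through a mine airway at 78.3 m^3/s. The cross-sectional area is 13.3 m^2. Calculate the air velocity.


Velocity = flow rate / cross-sectional area
= 78.3 / 13.3
= 5.8872 m/s

5.8872 m/s


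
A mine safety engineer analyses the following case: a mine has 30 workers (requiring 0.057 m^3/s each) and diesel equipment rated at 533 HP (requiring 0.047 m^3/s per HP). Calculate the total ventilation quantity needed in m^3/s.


Airflow for workers:
Q_people = 30 * 0.057 = 1.71 m^3/s
Airflow for diesel equipment:
Q_diesel = 533 * 0.047 = 25.051 m^3/s
Total ventilation:
Q_total = 1.71 + 25.051
= 26.761 m^3/s

26.761 m^3/s


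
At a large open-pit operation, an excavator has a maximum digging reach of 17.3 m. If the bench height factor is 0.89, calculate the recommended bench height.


15.397 m

Bench height = reach * factor
= 17.3 * 0.89
= 15.397 m


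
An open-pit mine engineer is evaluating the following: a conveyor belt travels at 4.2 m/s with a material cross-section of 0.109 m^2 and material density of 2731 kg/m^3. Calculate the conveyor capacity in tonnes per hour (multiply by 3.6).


Volumetric flow = speed * area
= 4.2 * 0.109 = 0.4578 m^3/s
Mass flow = volumetric * density
= 0.4578 * 2731 = 1250.2518 kg/s
Convert to t/h: multiply by 3.6
Capacity = 1250.2518 * 3.6
= 4500.9065 t/h

4500.9065 t/h


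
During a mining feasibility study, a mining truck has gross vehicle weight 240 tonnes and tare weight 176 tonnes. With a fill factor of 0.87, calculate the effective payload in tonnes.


Maximum payload = gross - tare
= 240 - 176 = 64 tonnes
Effective payload = max payload * fill factor
= 64 * 0.87
= 55.68 tonnes

55.68 tonnes


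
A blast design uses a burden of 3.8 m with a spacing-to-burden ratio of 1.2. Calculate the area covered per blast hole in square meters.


First, find the spacing:
Spacing = burden * ratio = 3.8 * 1.2
= 4.56 m
Then, calculate the area:
Area = burden * spacing = 3.8 * 4.56
= 17.328 m^2

17.328 m^2


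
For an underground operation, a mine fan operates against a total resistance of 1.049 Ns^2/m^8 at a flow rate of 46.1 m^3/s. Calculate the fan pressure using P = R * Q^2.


2229.3453 Pa

Compute Q^2:
Q^2 = 46.1^2 = 2125.21
Compute pressure:
P = R * Q^2 = 1.049 * 2125.21
= 2229.3453 Pa


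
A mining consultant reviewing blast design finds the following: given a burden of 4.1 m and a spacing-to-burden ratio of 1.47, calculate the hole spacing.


Spacing = burden * ratio
= 4.1 * 1.47
= 6.027 m

6.027 m


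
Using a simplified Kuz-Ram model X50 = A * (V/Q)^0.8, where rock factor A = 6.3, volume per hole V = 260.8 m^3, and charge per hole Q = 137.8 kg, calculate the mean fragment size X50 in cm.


Compute V/Q:
V/Q = 260.8 / 137.8 = 1.892597968
Raise to the power 0.8:
(V/Q)^0.8 = 1.892597968^0.8 = 1.665891436
Multiply by A:
X50 = 6.3 * 1.665891436
= 10.4951 cm

10.4951 cm


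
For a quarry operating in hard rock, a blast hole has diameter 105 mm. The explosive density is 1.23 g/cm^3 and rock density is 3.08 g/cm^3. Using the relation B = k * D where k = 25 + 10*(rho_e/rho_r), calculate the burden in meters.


3.0443 m

First, compute k:
rho_e / rho_r = 1.23 / 3.08 = 0.3993506494
k = 25 + 10 * 0.3993506494 = 28.99350649
Then, compute burden:
B = k * D / 1000 = 28.99350649 * 105 / 1000
= 3044.318182 / 1000
= 3.0443 m


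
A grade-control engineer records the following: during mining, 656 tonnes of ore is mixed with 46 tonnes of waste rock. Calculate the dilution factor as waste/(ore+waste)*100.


Total material = ore + waste
= 656 + 46 = 702 tonnes
Dilution = waste / total * 100
= 46 / 702 * 100
= 0.06552706553 * 100
= 6.5527%

6.5527%


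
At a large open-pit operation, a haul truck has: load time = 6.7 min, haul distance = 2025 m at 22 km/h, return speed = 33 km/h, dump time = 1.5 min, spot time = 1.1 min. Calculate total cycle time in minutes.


18.5045 min

Convert haul speed to m/min: 22 * 1000/60 = 366.6666667 m/min
Haul time = 2025 / 366.6666667 = 5.522727273 min
Convert return speed to m/min: 33 * 1000/60 = 550 m/min
Return time = 2025 / 550 = 3.681818182 min
Total cycle time:
= 6.7 + 5.522727273 + 1.5 + 3.681818182 + 1.1
= 18.5045 min


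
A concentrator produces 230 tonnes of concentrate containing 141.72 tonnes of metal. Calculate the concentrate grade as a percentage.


Grade = (metal in concentrate / concentrate mass) * 100
= (141.72 / 230) * 100
= 0.616173913 * 100
= 61.6174%

61.6174%


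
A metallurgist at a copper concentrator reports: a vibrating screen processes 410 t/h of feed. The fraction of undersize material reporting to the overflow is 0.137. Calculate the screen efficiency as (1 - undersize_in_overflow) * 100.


Screen efficiency = (1 - fraction of undersize in overflow) * 100
= (1 - 0.137) * 100
= 0.863 * 100
= 86.3%

86.3%


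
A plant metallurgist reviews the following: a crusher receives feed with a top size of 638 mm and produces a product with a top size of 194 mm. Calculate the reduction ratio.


Reduction ratio = feed size / product size
= 638 / 194
= 3.2887

3.2887


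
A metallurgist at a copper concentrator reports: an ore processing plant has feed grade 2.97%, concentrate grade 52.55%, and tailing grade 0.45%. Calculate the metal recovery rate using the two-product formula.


Using the two-product formula:
R = 100 * c * (f - t) / (f * (c - t))
Numerator = 100 * 52.55 * (2.97 - 0.45)
= 100 * 52.55 * 2.52
= 13242.6
Denominator = 2.97 * (52.55 - 0.45)
= 2.97 * 52.1
= 154.737
R = 13242.6 / 154.737
= 85.5813%

85.5813%


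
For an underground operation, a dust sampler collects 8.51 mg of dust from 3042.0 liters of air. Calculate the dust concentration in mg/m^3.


Convert liters to m^3: 1 m^3 = 1000 L
Concentration = mass / volume * 1000
= 8.51 / 3042.0 * 1000
= 0.002797501644 * 1000
= 2.7975 mg/m^3

2.7975 mg/m^3


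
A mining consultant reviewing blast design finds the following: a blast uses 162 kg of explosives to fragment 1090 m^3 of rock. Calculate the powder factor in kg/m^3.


Powder factor = explosive mass / rock volume
= 162 / 1090
= 0.1486 kg/m^3

0.1486 kg/m^3


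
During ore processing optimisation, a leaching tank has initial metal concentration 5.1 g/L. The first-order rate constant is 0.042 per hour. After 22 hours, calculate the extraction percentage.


60.3072%

Compute the exponent:
-k * t = -0.042 * 22 = -0.924
Remaining concentration:
C = 5.1 * exp(-0.924)
= 5.1 * 0.3969281488
= 2.024333559 g/L
Extracted = 5.1 - 2.024333559 = 3.075666441 g/L
Extraction % = 3.075666441 / 5.1 * 100
= 60.3072%


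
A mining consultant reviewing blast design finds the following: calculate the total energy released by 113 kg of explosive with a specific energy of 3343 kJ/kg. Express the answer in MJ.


377.759 MJ

Energy = mass * specific_energy / 1000
= 113 * 3343 / 1000
= 377759 / 1000
= 377.759 MJ


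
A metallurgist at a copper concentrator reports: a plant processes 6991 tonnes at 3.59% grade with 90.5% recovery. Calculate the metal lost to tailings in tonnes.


23.8428 tonnes

Total metal in feed:
= 6991 * 3.59 / 100 = 250.9769 tonnes
Metal recovered:
= 250.9769 * 90.5 / 100 = 227.1340945 tonnes
Metal lost to tailings:
= 250.9769 - 227.1340945
= 23.8428 tonnes


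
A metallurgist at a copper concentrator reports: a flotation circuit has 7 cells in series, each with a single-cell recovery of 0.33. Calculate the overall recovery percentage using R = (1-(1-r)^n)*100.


Complement of single-cell recovery:
1 - r = 1 - 0.33 = 0.67
Raise to power n:
(1 - r)^7 = 0.67^7 = 0.06060711605
Overall recovery:
R = (1 - 0.06060711605) * 100
= 93.9393%

93.9393%


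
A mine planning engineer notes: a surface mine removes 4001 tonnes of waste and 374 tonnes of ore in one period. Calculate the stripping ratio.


Stripping ratio = waste tonnage / ore tonnage
= 4001 / 374
= 10.6979

10.6979


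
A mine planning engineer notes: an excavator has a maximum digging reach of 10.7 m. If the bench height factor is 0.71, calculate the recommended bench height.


Bench height = reach * factor
= 10.7 * 0.71
= 7.597 m

7.597 m


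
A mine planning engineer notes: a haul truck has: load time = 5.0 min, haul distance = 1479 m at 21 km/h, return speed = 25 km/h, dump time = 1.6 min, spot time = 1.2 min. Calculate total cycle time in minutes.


15.5753 min

Convert haul speed to m/min: 21 * 1000/60 = 350 m/min
Haul time = 1479 / 350 = 4.225714286 min
Convert return speed to m/min: 25 * 1000/60 = 416.6666667 m/min
Return time = 1479 / 416.6666667 = 3.5496 min
Total cycle time:
= 5.0 + 4.225714286 + 1.6 + 3.5496 + 1.2
= 15.5753 min


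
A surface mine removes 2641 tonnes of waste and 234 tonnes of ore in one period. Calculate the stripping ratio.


11.2863

Stripping ratio = waste tonnage / ore tonnage
= 2641 / 234
= 11.2863


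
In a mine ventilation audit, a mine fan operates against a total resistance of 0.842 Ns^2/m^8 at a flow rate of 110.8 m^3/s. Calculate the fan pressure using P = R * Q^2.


10336.9309 Pa

Compute Q^2:
Q^2 = 110.8^2 = 12276.64
Compute pressure:
P = R * Q^2 = 0.842 * 12276.64
= 10336.9309 Pa


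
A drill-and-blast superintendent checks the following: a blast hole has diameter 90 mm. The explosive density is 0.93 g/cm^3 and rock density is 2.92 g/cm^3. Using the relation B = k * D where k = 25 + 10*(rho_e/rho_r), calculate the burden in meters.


First, compute k:
rho_e / rho_r = 0.93 / 2.92 = 0.3184931507
k = 25 + 10 * 0.3184931507 = 28.18493151
Then, compute burden:
B = k * D / 1000 = 28.18493151 * 90 / 1000
= 2536.643836 / 1000
= 2.5366 m

2.5366 m


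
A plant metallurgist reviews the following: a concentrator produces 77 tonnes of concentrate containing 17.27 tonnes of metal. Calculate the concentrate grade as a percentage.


22.4286%

Grade = (metal in concentrate / concentrate mass) * 100
= (17.27 / 77) * 100
= 0.2242857143 * 100
= 22.4286%


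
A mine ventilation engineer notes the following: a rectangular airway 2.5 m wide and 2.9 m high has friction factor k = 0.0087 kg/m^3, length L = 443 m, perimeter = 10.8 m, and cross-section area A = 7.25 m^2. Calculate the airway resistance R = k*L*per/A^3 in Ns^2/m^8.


Compute the numerator:
k * L * per = 0.0087 * 443 * 10.8
= 41.62428
Compute the denominator:
A^3 = 7.25^3 = 381.078125
Resistance:
R = 41.62428 / 381.078125
= 0.1092 Ns^2/m^8

0.1092 Ns^2/m^8


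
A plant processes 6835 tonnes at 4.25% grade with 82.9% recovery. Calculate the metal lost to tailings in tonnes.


49.6734 tonnes

Total metal in feed:
= 6835 * 4.25 / 100 = 290.4875 tonnes
Metal recovered:
= 290.4875 * 82.9 / 100 = 240.8141375 tonnes
Metal lost to tailings:
= 290.4875 - 240.8141375
= 49.6734 tonnes


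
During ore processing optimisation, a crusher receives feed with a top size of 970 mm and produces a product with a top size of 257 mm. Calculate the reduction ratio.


Reduction ratio = feed size / product size
= 970 / 257
= 3.7743

3.7743


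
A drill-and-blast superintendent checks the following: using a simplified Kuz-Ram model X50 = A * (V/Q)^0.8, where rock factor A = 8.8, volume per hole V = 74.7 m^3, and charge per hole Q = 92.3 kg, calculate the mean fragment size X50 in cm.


Compute V/Q:
V/Q = 74.7 / 92.3 = 0.8093174431
Raise to the power 0.8:
(V/Q)^0.8 = 0.8093174431^0.8 = 0.844296756
Multiply by A:
X50 = 8.8 * 0.844296756
= 7.4298 cm

7.4298 cm


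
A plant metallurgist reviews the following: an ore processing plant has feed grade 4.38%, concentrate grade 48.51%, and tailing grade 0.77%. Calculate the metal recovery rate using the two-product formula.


Using the two-product formula:
R = 100 * c * (f - t) / (f * (c - t))
Numerator = 100 * 48.51 * (4.38 - 0.77)
= 100 * 48.51 * 3.61
= 17512.11
Denominator = 4.38 * (48.51 - 0.77)
= 4.38 * 47.74
= 209.1012
R = 17512.11 / 209.1012
= 83.7494%

83.7494%


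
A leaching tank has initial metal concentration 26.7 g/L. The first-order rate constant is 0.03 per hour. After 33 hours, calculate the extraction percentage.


Compute the exponent:
-k * t = -0.03 * 33 = -0.99
Remaining concentration:
C = 26.7 * exp(-0.99)
= 26.7 * 0.371576691
= 9.92109765 g/L
Extracted = 26.7 - 9.92109765 = 16.77890235 g/L
Extraction % = 16.77890235 / 26.7 * 100
= 62.8423%

62.8423%


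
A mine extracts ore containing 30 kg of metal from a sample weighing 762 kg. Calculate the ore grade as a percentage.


3.937%

Ore grade = (metal mass / ore mass) * 100
= (30 / 762) * 100
= 0.03937007874 * 100
= 3.937%


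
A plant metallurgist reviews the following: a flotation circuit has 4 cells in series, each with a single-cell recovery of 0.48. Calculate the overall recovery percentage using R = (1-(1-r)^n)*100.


92.6884%

Complement of single-cell recovery:
1 - r = 1 - 0.48 = 0.52
Raise to power n:
(1 - r)^4 = 0.52^4 = 0.07311616
Overall recovery:
R = (1 - 0.07311616) * 100
= 92.6884%


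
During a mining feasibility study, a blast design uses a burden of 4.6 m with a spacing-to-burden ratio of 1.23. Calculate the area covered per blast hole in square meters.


26.0268 m^2

First, find the spacing:
Spacing = burden * ratio = 4.6 * 1.23
= 5.658 m
Then, calculate the area:
Area = burden * spacing = 4.6 * 5.658
= 26.0268 m^2


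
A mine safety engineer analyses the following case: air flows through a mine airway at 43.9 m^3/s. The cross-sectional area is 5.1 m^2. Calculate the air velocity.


Velocity = flow rate / cross-sectional area
= 43.9 / 5.1
= 8.6078 m/s

8.6078 m/s


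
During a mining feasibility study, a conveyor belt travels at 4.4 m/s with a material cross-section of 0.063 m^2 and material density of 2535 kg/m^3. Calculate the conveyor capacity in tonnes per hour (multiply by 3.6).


2529.7272 t/h

Volumetric flow = speed * area
= 4.4 * 0.063 = 0.2772 m^3/s
Mass flow = volumetric * density
= 0.2772 * 2535 = 702.702 kg/s
Convert to t/h: multiply by 3.6
Capacity = 702.702 * 3.6
= 2529.7272 t/h


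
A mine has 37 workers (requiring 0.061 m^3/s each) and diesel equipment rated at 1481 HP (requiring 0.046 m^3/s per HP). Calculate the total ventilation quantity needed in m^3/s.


70.383 m^3/s

Airflow for workers:
Q_people = 37 * 0.061 = 2.257 m^3/s
Airflow for diesel equipment:
Q_diesel = 1481 * 0.046 = 68.126 m^3/s
Total ventilation:
Q_total = 2.257 + 68.126
= 70.383 m^3/s


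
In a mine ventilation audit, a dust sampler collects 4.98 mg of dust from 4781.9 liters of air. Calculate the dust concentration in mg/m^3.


1.0414 mg/m^3

Convert liters to m^3: 1 m^3 = 1000 L
Concentration = mass / volume * 1000
= 4.98 / 4781.9 * 1000
= 0.001041427048 * 1000
= 1.0414 mg/m^3


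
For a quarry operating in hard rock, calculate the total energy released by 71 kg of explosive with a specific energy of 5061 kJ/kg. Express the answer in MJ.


Energy = mass * specific_energy / 1000
= 71 * 5061 / 1000
= 359331 / 1000
= 359.331 MJ

359.331 MJ


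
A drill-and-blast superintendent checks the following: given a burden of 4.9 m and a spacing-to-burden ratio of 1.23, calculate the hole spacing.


6.027 m

Spacing = burden * ratio
= 4.9 * 1.23
= 6.027 m


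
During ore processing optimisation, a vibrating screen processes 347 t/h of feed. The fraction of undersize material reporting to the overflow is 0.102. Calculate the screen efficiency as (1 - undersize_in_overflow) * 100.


Screen efficiency = (1 - fraction of undersize in overflow) * 100
= (1 - 0.102) * 100
= 0.898 * 100
= 89.8%

89.8%


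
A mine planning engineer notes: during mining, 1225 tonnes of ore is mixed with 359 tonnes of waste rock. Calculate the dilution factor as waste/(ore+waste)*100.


22.6641%

Total material = ore + waste
= 1225 + 359 = 1584 tonnes
Dilution = waste / total * 100
= 359 / 1584 * 100
= 0.2266414141 * 100
= 22.6641%


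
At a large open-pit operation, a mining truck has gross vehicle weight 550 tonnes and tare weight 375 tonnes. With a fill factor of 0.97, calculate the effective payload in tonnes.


169.75 tonnes

Maximum payload = gross - tare
= 550 - 375 = 175 tonnes
Effective payload = max payload * fill factor
= 175 * 0.97
= 169.75 tonnes


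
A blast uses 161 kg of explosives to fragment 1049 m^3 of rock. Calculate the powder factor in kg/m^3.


Powder factor = explosive mass / rock volume
= 161 / 1049
= 0.1535 kg/m^3

0.1535 kg/m^3


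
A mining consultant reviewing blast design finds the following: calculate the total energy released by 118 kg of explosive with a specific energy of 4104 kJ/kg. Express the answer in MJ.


484.272 MJ

Energy = mass * specific_energy / 1000
= 118 * 4104 / 1000
= 484272 / 1000
= 484.272 MJ


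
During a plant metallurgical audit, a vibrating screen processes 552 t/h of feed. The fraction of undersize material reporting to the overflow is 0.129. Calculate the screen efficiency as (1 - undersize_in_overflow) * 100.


87.1%

Screen efficiency = (1 - fraction of undersize in overflow) * 100
= (1 - 0.129) * 100
= 0.871 * 100
= 87.1%


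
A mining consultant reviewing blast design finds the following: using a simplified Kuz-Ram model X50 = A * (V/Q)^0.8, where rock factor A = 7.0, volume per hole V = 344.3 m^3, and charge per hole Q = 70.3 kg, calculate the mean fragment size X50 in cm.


Compute V/Q:
V/Q = 344.3 / 70.3 = 4.897581792
Raise to the power 0.8:
(V/Q)^0.8 = 4.897581792^0.8 = 3.564391162
Multiply by A:
X50 = 7.0 * 3.564391162
= 24.9507 cm

24.9507 cm


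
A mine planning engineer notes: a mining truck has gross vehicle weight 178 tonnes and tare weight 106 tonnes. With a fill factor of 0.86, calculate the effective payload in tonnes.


61.92 tonnes

Maximum payload = gross - tare
= 178 - 106 = 72 tonnes
Effective payload = max payload * fill factor
= 72 * 0.86
= 61.92 tonnes


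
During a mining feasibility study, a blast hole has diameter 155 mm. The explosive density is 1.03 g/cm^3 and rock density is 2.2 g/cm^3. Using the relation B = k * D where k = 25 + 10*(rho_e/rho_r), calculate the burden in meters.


4.6007 m

First, compute k:
rho_e / rho_r = 1.03 / 2.2 = 0.4681818182
k = 25 + 10 * 0.4681818182 = 29.68181818
Then, compute burden:
B = k * D / 1000 = 29.68181818 * 155 / 1000
= 4600.681818 / 1000
= 4.6007 m


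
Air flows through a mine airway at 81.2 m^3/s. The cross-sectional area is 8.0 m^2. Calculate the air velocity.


10.15 m/s

Velocity = flow rate / cross-sectional area
= 81.2 / 8.0
= 10.15 m/s


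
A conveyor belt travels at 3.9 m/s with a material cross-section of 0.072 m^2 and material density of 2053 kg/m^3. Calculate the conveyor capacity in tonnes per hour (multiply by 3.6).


Volumetric flow = speed * area
= 3.9 * 0.072 = 0.2808 m^3/s
Mass flow = volumetric * density
= 0.2808 * 2053 = 576.4824 kg/s
Convert to t/h: multiply by 3.6
Capacity = 576.4824 * 3.6
= 2075.3366 t/h

2075.3366 t/h


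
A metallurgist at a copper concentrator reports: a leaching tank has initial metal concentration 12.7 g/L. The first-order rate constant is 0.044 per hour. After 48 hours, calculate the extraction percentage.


87.9004%

Compute the exponent:
-k * t = -0.044 * 48 = -2.112
Remaining concentration:
C = 12.7 * exp(-2.112)
= 12.7 * 0.1209957328
= 1.536645807 g/L
Extracted = 12.7 - 1.536645807 = 11.16335419 g/L
Extraction % = 11.16335419 / 12.7 * 100
= 87.9004%


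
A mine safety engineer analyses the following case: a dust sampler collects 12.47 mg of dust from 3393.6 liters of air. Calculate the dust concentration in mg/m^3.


3.6746 mg/m^3

Convert liters to m^3: 1 m^3 = 1000 L
Concentration = mass / volume * 1000
= 12.47 / 3393.6 * 1000
= 0.003674563885 * 1000
= 3.6746 mg/m^3


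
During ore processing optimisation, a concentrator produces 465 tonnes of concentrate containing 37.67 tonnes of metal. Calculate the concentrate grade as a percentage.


Grade = (metal in concentrate / concentrate mass) * 100
= (37.67 / 465) * 100
= 0.08101075269 * 100
= 8.1011%

8.1011%


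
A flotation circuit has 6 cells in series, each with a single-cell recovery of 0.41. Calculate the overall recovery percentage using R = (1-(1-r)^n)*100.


Complement of single-cell recovery:
1 - r = 1 - 0.41 = 0.59
Raise to power n:
(1 - r)^6 = 0.59^6 = 0.04218053364
Overall recovery:
R = (1 - 0.04218053364) * 100
= 95.7819%

95.7819%


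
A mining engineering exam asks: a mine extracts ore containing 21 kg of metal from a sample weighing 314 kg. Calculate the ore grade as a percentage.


6.6879%

Ore grade = (metal mass / ore mass) * 100
= (21 / 314) * 100
= 0.06687898089 * 100
= 6.6879%


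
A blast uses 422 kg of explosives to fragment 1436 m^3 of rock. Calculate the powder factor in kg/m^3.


0.2939 kg/m^3

Powder factor = explosive mass / rock volume
= 422 / 1436
= 0.2939 kg/m^3


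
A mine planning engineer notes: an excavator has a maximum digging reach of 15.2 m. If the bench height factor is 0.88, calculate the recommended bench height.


13.376 m

Bench height = reach * factor
= 15.2 * 0.88
= 13.376 m


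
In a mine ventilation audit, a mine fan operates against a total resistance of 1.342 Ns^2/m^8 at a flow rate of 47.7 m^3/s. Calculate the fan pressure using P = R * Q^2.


Compute Q^2:
Q^2 = 47.7^2 = 2275.29
Compute pressure:
P = R * Q^2 = 1.342 * 2275.29
= 3053.4392 Pa

3053.4392 Pa


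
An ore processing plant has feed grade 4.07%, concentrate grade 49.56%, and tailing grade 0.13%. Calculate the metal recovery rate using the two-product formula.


97.0605%

Using the two-product formula:
R = 100 * c * (f - t) / (f * (c - t))
Numerator = 100 * 49.56 * (4.07 - 0.13)
= 100 * 49.56 * 3.94
= 19526.64
Denominator = 4.07 * (49.56 - 0.13)
= 4.07 * 49.43
= 201.1801
R = 19526.64 / 201.1801
= 97.0605%


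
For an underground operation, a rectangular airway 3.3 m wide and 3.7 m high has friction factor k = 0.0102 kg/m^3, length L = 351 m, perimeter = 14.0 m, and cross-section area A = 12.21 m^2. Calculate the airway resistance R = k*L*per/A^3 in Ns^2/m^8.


Compute the numerator:
k * L * per = 0.0102 * 351 * 14.0
= 50.1228
Compute the denominator:
A^3 = 12.21^3 = 1820.316861
Resistance:
R = 50.1228 / 1820.316861
= 0.0275 Ns^2/m^8

0.0275 Ns^2/m^8


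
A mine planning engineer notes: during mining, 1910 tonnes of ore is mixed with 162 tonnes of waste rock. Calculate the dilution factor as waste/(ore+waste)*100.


Total material = ore + waste
= 1910 + 162 = 2072 tonnes
Dilution = waste / total * 100
= 162 / 2072 * 100
= 0.07818532819 * 100
= 7.8185%

7.8185%


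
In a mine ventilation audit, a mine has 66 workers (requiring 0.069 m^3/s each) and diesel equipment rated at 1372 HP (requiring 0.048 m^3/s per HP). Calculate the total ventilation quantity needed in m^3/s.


70.41 m^3/s

Airflow for workers:
Q_people = 66 * 0.069 = 4.554 m^3/s
Airflow for diesel equipment:
Q_diesel = 1372 * 0.048 = 65.856 m^3/s
Total ventilation:
Q_total = 4.554 + 65.856
= 70.41 m^3/s


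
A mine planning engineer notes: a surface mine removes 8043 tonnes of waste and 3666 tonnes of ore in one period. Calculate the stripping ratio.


Stripping ratio = waste tonnage / ore tonnage
= 8043 / 3666
= 2.1939

2.1939


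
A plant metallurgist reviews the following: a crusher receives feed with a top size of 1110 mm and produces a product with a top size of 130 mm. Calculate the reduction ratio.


Reduction ratio = feed size / product size
= 1110 / 130
= 8.5385

8.5385


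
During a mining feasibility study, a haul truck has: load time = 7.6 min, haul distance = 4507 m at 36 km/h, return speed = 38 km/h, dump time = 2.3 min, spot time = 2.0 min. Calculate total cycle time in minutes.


Convert haul speed to m/min: 36 * 1000/60 = 600 m/min
Haul time = 4507 / 600 = 7.511666667 min
Convert return speed to m/min: 38 * 1000/60 = 633.3333333 m/min
Return time = 4507 / 633.3333333 = 7.116315789 min
Total cycle time:
= 7.6 + 7.511666667 + 2.3 + 7.116315789 + 2.0
= 26.528 min

26.528 min


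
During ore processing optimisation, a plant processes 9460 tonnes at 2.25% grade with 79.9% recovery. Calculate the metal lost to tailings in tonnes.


42.7829 tonnes

Total metal in feed:
= 9460 * 2.25 / 100 = 212.85 tonnes
Metal recovered:
= 212.85 * 79.9 / 100 = 170.06715 tonnes
Metal lost to tailings:
= 212.85 - 170.06715
= 42.7829 tonnes


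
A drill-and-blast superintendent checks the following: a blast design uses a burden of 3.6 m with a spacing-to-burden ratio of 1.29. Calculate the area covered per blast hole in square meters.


First, find the spacing:
Spacing = burden * ratio = 3.6 * 1.29
= 4.644 m
Then, calculate the area:
Area = burden * spacing = 3.6 * 4.644
= 16.7184 m^2

16.7184 m^2


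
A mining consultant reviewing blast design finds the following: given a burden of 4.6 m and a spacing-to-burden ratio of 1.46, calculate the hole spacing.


Spacing = burden * ratio
= 4.6 * 1.46
= 6.716 m

6.716 m


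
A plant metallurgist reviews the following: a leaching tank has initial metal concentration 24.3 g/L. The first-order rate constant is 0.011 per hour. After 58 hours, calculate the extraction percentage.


Compute the exponent:
-k * t = -0.011 * 58 = -0.638
Remaining concentration:
C = 24.3 * exp(-0.638)
= 24.3 * 0.5283480642
= 12.83885796 g/L
Extracted = 24.3 - 12.83885796 = 11.46114204 g/L
Extraction % = 11.46114204 / 24.3 * 100
= 47.1652%

47.1652%


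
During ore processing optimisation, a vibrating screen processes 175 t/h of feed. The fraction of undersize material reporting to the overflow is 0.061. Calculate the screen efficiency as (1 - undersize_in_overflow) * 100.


93.9%

Screen efficiency = (1 - fraction of undersize in overflow) * 100
= (1 - 0.061) * 100
= 0.939 * 100
= 93.9%


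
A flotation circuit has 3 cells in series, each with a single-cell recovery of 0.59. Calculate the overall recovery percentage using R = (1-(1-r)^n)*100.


93.1079%

Complement of single-cell recovery:
1 - r = 1 - 0.59 = 0.41
Raise to power n:
(1 - r)^3 = 0.41^3 = 0.068921
Overall recovery:
R = (1 - 0.068921) * 100
= 93.1079%


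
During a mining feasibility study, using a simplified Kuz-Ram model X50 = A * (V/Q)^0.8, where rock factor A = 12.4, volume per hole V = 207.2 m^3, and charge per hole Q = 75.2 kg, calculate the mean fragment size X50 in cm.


Compute V/Q:
V/Q = 207.2 / 75.2 = 2.755319149
Raise to the power 0.8:
(V/Q)^0.8 = 2.755319149^0.8 = 2.249766929
Multiply by A:
X50 = 12.4 * 2.249766929
= 27.8971 cm

27.8971 cm


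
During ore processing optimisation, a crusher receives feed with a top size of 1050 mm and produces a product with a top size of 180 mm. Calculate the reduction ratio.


5.8333

Reduction ratio = feed size / product size
= 1050 / 180
= 5.8333


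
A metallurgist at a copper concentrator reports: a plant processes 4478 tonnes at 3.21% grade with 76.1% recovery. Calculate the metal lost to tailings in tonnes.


34.3548 tonnes

Total metal in feed:
= 4478 * 3.21 / 100 = 143.7438 tonnes
Metal recovered:
= 143.7438 * 76.1 / 100 = 109.3890318 tonnes
Metal lost to tailings:
= 143.7438 - 109.3890318
= 34.3548 tonnes


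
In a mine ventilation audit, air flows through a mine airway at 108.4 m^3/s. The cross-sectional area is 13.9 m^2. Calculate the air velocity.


Velocity = flow rate / cross-sectional area
= 108.4 / 13.9
= 7.7986 m/s

7.7986 m/s


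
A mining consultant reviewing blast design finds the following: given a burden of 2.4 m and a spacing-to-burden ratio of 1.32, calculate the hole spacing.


3.168 m

Spacing = burden * ratio
= 2.4 * 1.32
= 3.168 m


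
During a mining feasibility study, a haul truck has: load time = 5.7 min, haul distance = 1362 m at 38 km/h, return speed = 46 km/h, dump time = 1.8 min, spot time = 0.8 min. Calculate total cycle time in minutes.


Convert haul speed to m/min: 38 * 1000/60 = 633.3333333 m/min
Haul time = 1362 / 633.3333333 = 2.150526316 min
Convert return speed to m/min: 46 * 1000/60 = 766.6666667 m/min
Return time = 1362 / 766.6666667 = 1.776521739 min
Total cycle time:
= 5.7 + 2.150526316 + 1.8 + 1.776521739 + 0.8
= 12.227 min

12.227 min


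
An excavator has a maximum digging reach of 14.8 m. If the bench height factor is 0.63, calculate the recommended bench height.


Bench height = reach * factor
= 14.8 * 0.63
= 9.324 m

9.324 m


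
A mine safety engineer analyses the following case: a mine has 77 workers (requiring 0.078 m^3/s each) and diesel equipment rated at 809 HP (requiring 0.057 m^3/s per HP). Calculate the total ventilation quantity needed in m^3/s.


52.119 m^3/s

Airflow for workers:
Q_people = 77 * 0.078 = 6.006 m^3/s
Airflow for diesel equipment:
Q_diesel = 809 * 0.057 = 46.113 m^3/s
Total ventilation:
Q_total = 6.006 + 46.113
= 52.119 m^3/s


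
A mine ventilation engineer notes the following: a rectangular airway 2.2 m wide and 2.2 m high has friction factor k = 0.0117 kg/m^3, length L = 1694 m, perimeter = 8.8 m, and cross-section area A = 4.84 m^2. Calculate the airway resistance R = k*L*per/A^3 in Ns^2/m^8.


1.5383 Ns^2/m^8

Compute the numerator:
k * L * per = 0.0117 * 1694 * 8.8
= 174.41424
Compute the denominator:
A^3 = 4.84^3 = 113.379904
Resistance:
R = 174.41424 / 113.379904
= 1.5383 Ns^2/m^8


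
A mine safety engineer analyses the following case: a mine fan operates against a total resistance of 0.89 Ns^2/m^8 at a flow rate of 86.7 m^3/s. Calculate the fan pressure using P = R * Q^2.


6690.0321 Pa

Compute Q^2:
Q^2 = 86.7^2 = 7516.89
Compute pressure:
P = R * Q^2 = 0.89 * 7516.89
= 6690.0321 Pa


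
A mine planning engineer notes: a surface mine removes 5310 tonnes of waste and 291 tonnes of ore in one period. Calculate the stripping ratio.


18.2474

Stripping ratio = waste tonnage / ore tonnage
= 5310 / 291
= 18.2474


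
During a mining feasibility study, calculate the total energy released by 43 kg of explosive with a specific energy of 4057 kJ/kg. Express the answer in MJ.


Energy = mass * specific_energy / 1000
= 43 * 4057 / 1000
= 174451 / 1000
= 174.451 MJ

174.451 MJ


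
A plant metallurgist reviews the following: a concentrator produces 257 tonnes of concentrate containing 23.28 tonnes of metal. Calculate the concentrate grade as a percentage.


9.0584%

Grade = (metal in concentrate / concentrate mass) * 100
= (23.28 / 257) * 100
= 0.09058365759 * 100
= 9.0584%


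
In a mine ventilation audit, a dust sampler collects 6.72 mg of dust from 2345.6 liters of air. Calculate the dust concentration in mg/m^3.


2.8649 mg/m^3

Convert liters to m^3: 1 m^3 = 1000 L
Concentration = mass / volume * 1000
= 6.72 / 2345.6 * 1000
= 0.002864938608 * 1000
= 2.8649 mg/m^3


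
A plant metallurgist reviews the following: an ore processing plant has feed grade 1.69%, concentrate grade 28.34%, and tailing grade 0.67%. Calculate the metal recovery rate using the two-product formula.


61.8165%

Using the two-product formula:
R = 100 * c * (f - t) / (f * (c - t))
Numerator = 100 * 28.34 * (1.69 - 0.67)
= 100 * 28.34 * 1.02
= 2890.68
Denominator = 1.69 * (28.34 - 0.67)
= 1.69 * 27.67
= 46.7623
R = 2890.68 / 46.7623
= 61.8165%


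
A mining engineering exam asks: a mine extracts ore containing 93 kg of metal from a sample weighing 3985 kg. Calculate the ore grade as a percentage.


Ore grade = (metal mass / ore mass) * 100
= (93 / 3985) * 100
= 0.02333751568 * 100
= 2.3338%

2.3338%


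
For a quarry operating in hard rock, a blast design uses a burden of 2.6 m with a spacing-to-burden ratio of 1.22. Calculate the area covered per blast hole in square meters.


8.2472 m^2

First, find the spacing:
Spacing = burden * ratio = 2.6 * 1.22
= 3.172 m
Then, calculate the area:
Area = burden * spacing = 2.6 * 3.172
= 8.2472 m^2


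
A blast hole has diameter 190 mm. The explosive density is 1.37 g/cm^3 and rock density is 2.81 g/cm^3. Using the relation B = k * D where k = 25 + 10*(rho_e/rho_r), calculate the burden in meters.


First, compute k:
rho_e / rho_r = 1.37 / 2.81 = 0.487544484
k = 25 + 10 * 0.487544484 = 29.87544484
Then, compute burden:
B = k * D / 1000 = 29.87544484 * 190 / 1000
= 5676.33452 / 1000
= 5.6763 m

5.6763 m


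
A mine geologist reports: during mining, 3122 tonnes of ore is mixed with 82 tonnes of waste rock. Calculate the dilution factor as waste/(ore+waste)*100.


Total material = ore + waste
= 3122 + 82 = 3204 tonnes
Dilution = waste / total * 100
= 82 / 3204 * 100
= 0.02559300874 * 100
= 2.5593%

2.5593%


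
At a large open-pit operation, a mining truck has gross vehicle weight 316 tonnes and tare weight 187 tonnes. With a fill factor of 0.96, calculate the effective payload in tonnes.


Maximum payload = gross - tare
= 316 - 187 = 129 tonnes
Effective payload = max payload * fill factor
= 129 * 0.96
= 123.84 tonnes

123.84 tonnes


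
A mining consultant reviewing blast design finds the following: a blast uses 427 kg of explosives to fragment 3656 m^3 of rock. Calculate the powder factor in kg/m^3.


Powder factor = explosive mass / rock volume
= 427 / 3656
= 0.1168 kg/m^3

0.1168 kg/m^3


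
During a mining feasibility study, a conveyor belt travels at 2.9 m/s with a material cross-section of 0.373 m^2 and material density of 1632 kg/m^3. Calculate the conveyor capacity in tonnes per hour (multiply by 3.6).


Volumetric flow = speed * area
= 2.9 * 0.373 = 1.0817 m^3/s
Mass flow = volumetric * density
= 1.0817 * 1632 = 1765.3344 kg/s
Convert to t/h: multiply by 3.6
Capacity = 1765.3344 * 3.6
= 6355.2038 t/h

6355.2038 t/h


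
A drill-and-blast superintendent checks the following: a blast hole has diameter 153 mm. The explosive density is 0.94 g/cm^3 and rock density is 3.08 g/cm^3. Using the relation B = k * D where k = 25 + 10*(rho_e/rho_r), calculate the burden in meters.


4.2919 m

First, compute k:
rho_e / rho_r = 0.94 / 3.08 = 0.3051948052
k = 25 + 10 * 0.3051948052 = 28.05194805
Then, compute burden:
B = k * D / 1000 = 28.05194805 * 153 / 1000
= 4291.948052 / 1000
= 4.2919 m


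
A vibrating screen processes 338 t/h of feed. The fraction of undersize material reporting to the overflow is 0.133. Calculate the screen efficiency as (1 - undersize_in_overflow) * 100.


Screen efficiency = (1 - fraction of undersize in overflow) * 100
= (1 - 0.133) * 100
= 0.867 * 100
= 86.7%

86.7%


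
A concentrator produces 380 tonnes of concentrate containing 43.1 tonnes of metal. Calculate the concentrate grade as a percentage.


11.3421%

Grade = (metal in concentrate / concentrate mass) * 100
= (43.1 / 380) * 100
= 0.1134210526 * 100
= 11.3421%


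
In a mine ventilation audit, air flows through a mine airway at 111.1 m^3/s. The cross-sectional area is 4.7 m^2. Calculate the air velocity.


Velocity = flow rate / cross-sectional area
= 111.1 / 4.7
= 23.6383 m/s

23.6383 m/s


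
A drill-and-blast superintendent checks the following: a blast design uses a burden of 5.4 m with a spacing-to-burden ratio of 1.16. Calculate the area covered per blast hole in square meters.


First, find the spacing:
Spacing = burden * ratio = 5.4 * 1.16
= 6.264 m
Then, calculate the area:
Area = burden * spacing = 5.4 * 6.264
= 33.8256 m^2

33.8256 m^2


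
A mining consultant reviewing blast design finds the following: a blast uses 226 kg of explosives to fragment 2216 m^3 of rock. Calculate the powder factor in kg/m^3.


0.102 kg/m^3

Powder factor = explosive mass / rock volume
= 226 / 2216
= 0.102 kg/m^3


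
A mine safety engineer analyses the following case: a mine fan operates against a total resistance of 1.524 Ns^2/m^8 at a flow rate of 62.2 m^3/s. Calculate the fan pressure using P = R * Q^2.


Compute Q^2:
Q^2 = 62.2^2 = 3868.84
Compute pressure:
P = R * Q^2 = 1.524 * 3868.84
= 5896.1122 Pa

5896.1122 Pa


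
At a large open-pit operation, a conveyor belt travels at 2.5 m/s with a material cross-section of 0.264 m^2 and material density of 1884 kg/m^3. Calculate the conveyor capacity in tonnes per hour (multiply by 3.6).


Volumetric flow = speed * area
= 2.5 * 0.264 = 0.66 m^3/s
Mass flow = volumetric * density
= 0.66 * 1884 = 1243.44 kg/s
Convert to t/h: multiply by 3.6
Capacity = 1243.44 * 3.6
= 4476.384 t/h

4476.384 t/h


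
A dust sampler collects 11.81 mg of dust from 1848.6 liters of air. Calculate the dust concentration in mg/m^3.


6.3886 mg/m^3

Convert liters to m^3: 1 m^3 = 1000 L
Concentration = mass / volume * 1000
= 11.81 / 1848.6 * 1000
= 0.006388618414 * 1000
= 6.3886 mg/m^3


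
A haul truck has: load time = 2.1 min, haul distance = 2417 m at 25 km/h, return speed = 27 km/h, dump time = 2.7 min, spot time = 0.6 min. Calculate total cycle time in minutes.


16.5719 min

Convert haul speed to m/min: 25 * 1000/60 = 416.6666667 m/min
Haul time = 2417 / 416.6666667 = 5.8008 min
Convert return speed to m/min: 27 * 1000/60 = 450 m/min
Return time = 2417 / 450 = 5.371111111 min
Total cycle time:
= 2.1 + 5.8008 + 2.7 + 5.371111111 + 0.6
= 16.5719 min


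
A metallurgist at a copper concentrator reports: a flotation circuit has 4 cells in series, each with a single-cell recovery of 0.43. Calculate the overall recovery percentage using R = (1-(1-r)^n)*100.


Complement of single-cell recovery:
1 - r = 1 - 0.43 = 0.57
Raise to power n:
(1 - r)^4 = 0.57^4 = 0.10556001
Overall recovery:
R = (1 - 0.10556001) * 100
= 89.444%

89.444%


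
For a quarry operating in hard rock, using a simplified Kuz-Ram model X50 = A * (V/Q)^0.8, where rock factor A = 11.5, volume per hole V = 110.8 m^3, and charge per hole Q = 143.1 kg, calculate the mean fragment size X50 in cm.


Compute V/Q:
V/Q = 110.8 / 143.1 = 0.7742837177
Raise to the power 0.8:
(V/Q)^0.8 = 0.7742837177^0.8 = 0.8149296163
Multiply by A:
X50 = 11.5 * 0.8149296163
= 9.3717 cm

9.3717 cm


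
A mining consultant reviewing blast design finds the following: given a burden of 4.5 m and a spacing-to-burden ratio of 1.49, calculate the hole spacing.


6.705 m

Spacing = burden * ratio
= 4.5 * 1.49
= 6.705 m


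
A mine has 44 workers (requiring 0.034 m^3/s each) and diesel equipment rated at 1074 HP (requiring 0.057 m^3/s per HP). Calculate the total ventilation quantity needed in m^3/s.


Airflow for workers:
Q_people = 44 * 0.034 = 1.496 m^3/s
Airflow for diesel equipment:
Q_diesel = 1074 * 0.057 = 61.218 m^3/s
Total ventilation:
Q_total = 1.496 + 61.218
= 62.714 m^3/s

62.714 m^3/s


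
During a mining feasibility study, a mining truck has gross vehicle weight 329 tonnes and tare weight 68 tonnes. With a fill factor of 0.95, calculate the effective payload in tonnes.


Maximum payload = gross - tare
= 329 - 68 = 261 tonnes
Effective payload = max payload * fill factor
= 261 * 0.95
= 247.95 tonnes

247.95 tonnes
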